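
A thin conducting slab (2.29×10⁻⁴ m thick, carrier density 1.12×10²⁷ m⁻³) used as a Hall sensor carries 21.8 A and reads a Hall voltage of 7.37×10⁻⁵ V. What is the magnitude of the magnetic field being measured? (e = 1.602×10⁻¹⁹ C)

B ≈ 0.139 T

From V_H = IB/(n e t), B = V_H n e t / I.
B = (7.37×10⁻⁵)(1.12×10²⁷)(1.602×10⁻¹⁹)(2.29×10⁻⁴)/21.8 ≈ 0.139 T.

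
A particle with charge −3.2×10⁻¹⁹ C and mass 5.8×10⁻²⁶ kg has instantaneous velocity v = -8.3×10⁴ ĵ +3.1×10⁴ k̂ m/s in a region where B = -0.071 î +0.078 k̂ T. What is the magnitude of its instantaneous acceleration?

v×B = (-6470, -2200, -5890) N/C.
F = q v×B = (−3.2×10⁻¹⁹ C)·(-6470, -2200, -5890) = (2.07×10⁻¹⁵, 7.04×10⁻¹⁶, 1.89×10⁻¹⁵) N.
|a| = |F|/m = 2.889×10⁻¹⁵/5.8×10⁻²⁶ ≈ 4.98×10¹⁰ m/s².

|a| ≈ 4.98×10¹⁰ m/s²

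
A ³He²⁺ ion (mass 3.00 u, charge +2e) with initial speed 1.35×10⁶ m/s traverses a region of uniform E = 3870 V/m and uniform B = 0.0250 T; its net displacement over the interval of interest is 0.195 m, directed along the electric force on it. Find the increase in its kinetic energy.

ΔKE ≈ 2.42×10⁻¹⁶ J

The magnetic force is always ⟂ v and does no work; only the electric force changes KE.
ΔKE = F_E · d = |q|E d = (3.204×10⁻¹⁹)(3870)(0.195) ≈ 2.42×10⁻¹⁶ J.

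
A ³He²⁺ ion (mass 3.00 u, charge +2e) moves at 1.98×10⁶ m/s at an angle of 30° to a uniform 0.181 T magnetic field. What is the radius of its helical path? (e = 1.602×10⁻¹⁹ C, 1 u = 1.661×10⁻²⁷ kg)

v⊥ = v sinθ = 1.98×10⁶·sin30° ≈ 9.900×10⁵ m/s.
r = m v⊥/(|q|B) = (4.983×10⁻²⁷)(9.900×10⁵)/((3.204×10⁻¹⁹)(0.181)) ≈ 0.0851 m.

r ≈ 0.0851 m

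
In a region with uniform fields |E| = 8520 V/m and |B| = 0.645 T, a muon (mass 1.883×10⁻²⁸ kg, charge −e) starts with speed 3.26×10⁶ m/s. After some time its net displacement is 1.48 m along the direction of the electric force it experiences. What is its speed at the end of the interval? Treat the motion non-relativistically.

B does no work; ΔKE = |q|E d.
½mv_f² = ½mv₀² + |q|Ed = ½(1.883×10⁻²⁸)(3.26×10⁶)² + (1.602×10⁻¹⁹)(8520)(1.48) ≈ 1.001×10⁻¹⁵ J + 2.020×10⁻¹⁵ J ≈ 3.021×10⁻¹⁵ J.
v_f = √(2·3.021×10⁻¹⁵/1.883×10⁻²⁸) ≈ 5.66×10⁶ m/s.

v_f ≈ 5.66×10⁶ m/s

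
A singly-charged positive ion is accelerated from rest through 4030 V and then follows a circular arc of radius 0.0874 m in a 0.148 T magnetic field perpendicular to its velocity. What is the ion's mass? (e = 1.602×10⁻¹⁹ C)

m ≈ 3.33×10⁻²⁷ kg

Combine |q|V = ½mv² and r = mv/(|q|B): eliminate v to get m = qB²r²/(2V).
m = (1.602×10⁻¹⁹)(0.148)²(0.0874)²/(2·4030) ≈ 3.33×10⁻²⁷ kg.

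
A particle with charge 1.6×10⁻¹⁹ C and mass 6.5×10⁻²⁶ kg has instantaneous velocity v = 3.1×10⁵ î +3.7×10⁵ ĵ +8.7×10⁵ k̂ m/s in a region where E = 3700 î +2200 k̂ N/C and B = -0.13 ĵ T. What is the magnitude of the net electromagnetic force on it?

|F| ≈ 1.97×10⁻¹⁴ N

v×B = (1.13×10⁵, 0, -4.03×10⁴) N/C.
E + v×B = (1.17×10⁵, 0, -3.81×10⁴) N/C.
F = q(E + v×B) = (1.6×10⁻¹⁹ C)·(1.17×10⁵, 0, -3.81×10⁴) = (1.87×10⁻¹⁴, 0, -6.10×10⁻¹⁵) N.
|F| = 1.97×10⁻¹⁴ N.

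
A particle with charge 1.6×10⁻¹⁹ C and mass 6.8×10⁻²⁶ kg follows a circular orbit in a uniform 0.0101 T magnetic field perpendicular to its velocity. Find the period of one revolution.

T ≈ 2.64×10⁻⁴ s

The cyclotron period depends only on m, q, B: T = 2πm/(|q|B).
T = 2π(6.8×10⁻²⁶)/((1.6×10⁻¹⁹)(0.0101)) ≈ 2.64×10⁻⁴ s.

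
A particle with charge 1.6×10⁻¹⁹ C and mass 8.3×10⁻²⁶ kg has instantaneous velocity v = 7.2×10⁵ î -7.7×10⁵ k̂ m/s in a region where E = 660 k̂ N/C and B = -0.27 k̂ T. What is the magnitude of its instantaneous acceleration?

|a| ≈ 3.75×10¹¹ m/s²

v×B = (0, 1.94×10⁵, 0) N/C.
E + v×B = (0, 1.94×10⁵, 660) N/C.
F = q(E + v×B) = (1.6×10⁻¹⁹ C)·(0, 1.94×10⁵, 660) = (0, 3.11×10⁻¹⁴, 1.06×10⁻¹⁶) N.
|a| = |F|/m = 3.110×10⁻¹⁴/8.3×10⁻²⁶ ≈ 3.75×10¹¹ m/s².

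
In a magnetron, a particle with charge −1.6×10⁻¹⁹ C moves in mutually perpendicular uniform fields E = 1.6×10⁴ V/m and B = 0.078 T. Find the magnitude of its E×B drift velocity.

The E×B drift speed is v_d = E/B.
v_d = 1.6×10⁴/0.078 = 2.1×10⁵ m/s.

v_d ≈ 2.1×10⁵ m/s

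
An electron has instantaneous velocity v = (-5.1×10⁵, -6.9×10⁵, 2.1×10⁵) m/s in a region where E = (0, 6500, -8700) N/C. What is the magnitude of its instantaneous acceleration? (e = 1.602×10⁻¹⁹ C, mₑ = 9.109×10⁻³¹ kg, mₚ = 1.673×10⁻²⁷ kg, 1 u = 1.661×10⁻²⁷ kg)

|a| ≈ 1.91×10¹⁵ m/s²

Only an electric field acts, so F = qE = (−1.602×10⁻¹⁹ C)·(0, 6500, -8700) = (0, -1.04×10⁻¹⁵, 1.39×10⁻¹⁵) N.
|a| = |F|/m = 1.740×10⁻¹⁵/9.109×10⁻³¹ ≈ 1.91×10¹⁵ m/s².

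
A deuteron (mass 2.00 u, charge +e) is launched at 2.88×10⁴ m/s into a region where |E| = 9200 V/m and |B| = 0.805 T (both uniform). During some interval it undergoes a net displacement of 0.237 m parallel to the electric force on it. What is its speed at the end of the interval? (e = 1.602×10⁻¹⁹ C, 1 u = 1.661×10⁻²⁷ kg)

v_f ≈ 4.59×10⁵ m/s

B does no work; ΔKE = |q|E d.
½mv_f² = ½mv₀² + |q|Ed = ½(3.322×10⁻²⁷)(2.88×10⁴)² + (1.602×10⁻¹⁹)(9200)(0.237) ≈ 1.378×10⁻¹⁸ J + 3.493×10⁻¹⁶ J ≈ 3.507×10⁻¹⁶ J.
v_f = √(2·3.507×10⁻¹⁶/3.322×10⁻²⁷) ≈ 4.59×10⁵ m/s.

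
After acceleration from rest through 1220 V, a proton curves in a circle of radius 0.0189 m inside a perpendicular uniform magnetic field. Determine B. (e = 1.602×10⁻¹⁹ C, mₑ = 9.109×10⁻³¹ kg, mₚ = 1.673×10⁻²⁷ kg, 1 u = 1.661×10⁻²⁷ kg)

B ≈ 0.267 T

v = √(2|q|V/m) = √(2·1.602×10⁻¹⁹·1220/1.673×10⁻²⁷) ≈ 4.834×10⁵ m/s.
B = mv/(|q|r) = (1.673×10⁻²⁷)(4.834×10⁵)/((1.602×10⁻¹⁹)(0.0189)) ≈ 0.267 T.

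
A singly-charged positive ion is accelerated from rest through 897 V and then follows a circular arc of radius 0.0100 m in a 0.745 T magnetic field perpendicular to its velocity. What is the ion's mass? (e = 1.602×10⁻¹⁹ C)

m ≈ 4.96×10⁻²⁷ kg

Combine |q|V = ½mv² and r = mv/(|q|B): eliminate v to get m = qB²r²/(2V).
m = (1.602×10⁻¹⁹)(0.745)²(0.0100)²/(2·897) ≈ 4.96×10⁻²⁷ kg.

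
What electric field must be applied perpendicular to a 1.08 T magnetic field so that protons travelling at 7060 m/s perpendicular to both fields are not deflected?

For straight-line motion qE = qvB, so E = vB.
E = 7060 × 1.08 = 7620 V/m.

E = 7620 V/m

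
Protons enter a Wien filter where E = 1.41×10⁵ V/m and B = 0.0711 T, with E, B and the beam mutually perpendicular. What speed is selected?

For undeflected motion the electric and magnetic forces balance: qE = qvB.
v = E/B = 1.41×10⁵/0.0711 = 1.98×10⁶ m/s.
The result is independent of the particle's charge and mass.

v = 1.98×10⁶ m/s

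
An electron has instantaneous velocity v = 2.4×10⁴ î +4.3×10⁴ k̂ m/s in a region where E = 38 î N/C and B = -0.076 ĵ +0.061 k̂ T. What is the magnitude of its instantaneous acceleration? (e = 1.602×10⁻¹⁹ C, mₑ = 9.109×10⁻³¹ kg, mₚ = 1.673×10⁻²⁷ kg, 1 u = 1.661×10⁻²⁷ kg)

v×B = (3270, -1460, -1820) N/C.
E + v×B = (3310, -1460, -1820) N/C.
F = q(E + v×B) = (−1.602×10⁻¹⁹ C)·(3310, -1460, -1820) = (-5.30×10⁻¹⁶, 2.35×10⁻¹⁶, 2.92×10⁻¹⁶) N.
|a| = |F|/m = 6.488×10⁻¹⁶/9.109×10⁻³¹ ≈ 7.12×10¹⁴ m/s².

|a| ≈ 7.12×10¹⁴ m/s²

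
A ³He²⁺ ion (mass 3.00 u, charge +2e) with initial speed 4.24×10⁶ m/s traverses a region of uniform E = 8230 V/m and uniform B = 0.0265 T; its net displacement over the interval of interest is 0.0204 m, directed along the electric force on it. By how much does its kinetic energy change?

ΔKE ≈ 5.38×10⁻¹⁷ J

The magnetic force is always ⟂ v and does no work; only the electric force changes KE.
ΔKE = F_E · d = |q|E d = (3.204×10⁻¹⁹)(8230)(0.0204) ≈ 5.38×10⁻¹⁷ J.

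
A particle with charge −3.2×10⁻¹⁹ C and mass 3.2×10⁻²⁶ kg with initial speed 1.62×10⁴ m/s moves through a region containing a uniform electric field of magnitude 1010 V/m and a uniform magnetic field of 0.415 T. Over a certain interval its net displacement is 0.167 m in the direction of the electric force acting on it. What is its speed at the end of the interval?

v_f ≈ 6.03×10⁴ m/s

B does no work; ΔKE = |q|E d.
½mv_f² = ½mv₀² + |q|Ed = ½(3.2×10⁻²⁶)(1.62×10⁴)² + (3.2×10⁻¹⁹)(1010)(0.167) ≈ 4.199×10⁻¹⁸ J + 5.397×10⁻¹⁷ J ≈ 5.817×10⁻¹⁷ J.
v_f = √(2·5.817×10⁻¹⁷/3.2×10⁻²⁶) ≈ 6.03×10⁴ m/s.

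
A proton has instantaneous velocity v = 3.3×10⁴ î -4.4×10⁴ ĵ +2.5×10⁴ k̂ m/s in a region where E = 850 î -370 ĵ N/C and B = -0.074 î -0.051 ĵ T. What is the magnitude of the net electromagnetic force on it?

v×B = (1280, -1850, -4940) N/C.
E + v×B = (2120, -2220, -4940) N/C.
F = q(E + v×B) = (1.602×10⁻¹⁹ C)·(2120, -2220, -4940) = (3.40×10⁻¹⁶, -3.56×10⁻¹⁶, -7.91×10⁻¹⁶) N.
|F| = 9.32×10⁻¹⁶ N.

|F| ≈ 9.32×10⁻¹⁶ N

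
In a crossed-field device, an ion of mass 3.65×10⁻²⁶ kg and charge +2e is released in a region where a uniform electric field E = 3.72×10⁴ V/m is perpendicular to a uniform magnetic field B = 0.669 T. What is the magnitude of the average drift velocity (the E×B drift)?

The steady drift has the magnetic force balancing the electric force, so v_d = E/B.
v_d = 3.72×10⁴/0.669 = 5.56×10⁴ m/s.

v_d ≈ 5.56×10⁴ m/s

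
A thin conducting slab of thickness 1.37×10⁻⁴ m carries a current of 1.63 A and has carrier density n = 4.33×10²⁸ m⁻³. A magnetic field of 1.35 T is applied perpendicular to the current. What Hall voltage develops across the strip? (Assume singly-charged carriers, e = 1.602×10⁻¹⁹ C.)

V_H ≈ 2.32×10⁻⁶ V

V_H = IB/(n e t).
V_H = (1.63)(1.35)/((4.33×10²⁸)(1.602×10⁻¹⁹)(1.37×10⁻⁴)) ≈ 2.32×10⁻⁶ V.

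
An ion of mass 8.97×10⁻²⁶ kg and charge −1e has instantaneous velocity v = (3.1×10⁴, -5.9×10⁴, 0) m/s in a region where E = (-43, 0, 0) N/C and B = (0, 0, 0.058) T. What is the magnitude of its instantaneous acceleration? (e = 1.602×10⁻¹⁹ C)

v×B = (-3420, -1800, 0) N/C.
E + v×B = (-3460, -1800, 0) N/C.
F = q(E + v×B) = (−1.602×10⁻¹⁹ C)·(-3460, -1800, 0) = (5.55×10⁻¹⁶, 2.88×10⁻¹⁶, 0) N.
|a| = |F|/m = 6.254×10⁻¹⁶/8.97×10⁻²⁶ ≈ 6.97×10⁹ m/s².

|a| ≈ 6.97×10⁹ m/s²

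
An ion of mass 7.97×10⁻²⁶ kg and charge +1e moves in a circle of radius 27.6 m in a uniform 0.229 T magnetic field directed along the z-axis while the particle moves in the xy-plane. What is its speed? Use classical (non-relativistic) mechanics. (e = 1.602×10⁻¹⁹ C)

From |q|vB = mv²/r, v = |q|Br/m.
v = (1.602×10⁻¹⁹)(0.229)(27.6)/7.97×10⁻²⁶ ≈ 1.27×10⁷ m/s.

v ≈ 1.27×10⁷ m/s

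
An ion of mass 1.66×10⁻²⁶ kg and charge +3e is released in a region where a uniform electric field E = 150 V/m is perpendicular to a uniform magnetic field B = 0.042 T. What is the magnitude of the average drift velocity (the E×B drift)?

The E×B drift speed is v_d = E/B.
v_d = 150/0.042 = 3600 m/s.

v_d ≈ 3600 m/s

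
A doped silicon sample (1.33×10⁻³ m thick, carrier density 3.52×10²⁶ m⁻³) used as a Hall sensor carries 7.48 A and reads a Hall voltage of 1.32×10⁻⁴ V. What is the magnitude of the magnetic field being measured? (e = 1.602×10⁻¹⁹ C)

B ≈ 1.32 T

From V_H = IB/(n e t), B = V_H n e t / I.
B = (1.32×10⁻⁴)(3.52×10²⁶)(1.602×10⁻¹⁹)(1.33×10⁻³)/7.48 ≈ 1.32 T.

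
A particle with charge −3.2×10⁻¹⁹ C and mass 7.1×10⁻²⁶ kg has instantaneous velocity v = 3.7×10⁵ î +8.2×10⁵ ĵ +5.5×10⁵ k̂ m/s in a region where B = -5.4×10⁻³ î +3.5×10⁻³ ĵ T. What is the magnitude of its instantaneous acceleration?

|a| ≈ 3.03×10¹⁰ m/s²

v×B = (-1920, -2970, 5720) N/C.
F = q v×B = (−3.2×10⁻¹⁹ C)·(-1920, -2970, 5720) = (6.16×10⁻¹⁶, 9.50×10⁻¹⁶, -1.83×10⁻¹⁵) N.
|a| = |F|/m = 2.153×10⁻¹⁵/7.1×10⁻²⁶ ≈ 3.03×10¹⁰ m/s².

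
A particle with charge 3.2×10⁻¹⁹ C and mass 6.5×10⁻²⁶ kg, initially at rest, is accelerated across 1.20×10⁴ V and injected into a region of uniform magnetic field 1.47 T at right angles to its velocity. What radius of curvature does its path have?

Acceleration: |q|V = ½mv² ⇒ v = √(2|q|V/m) = √(2·3.2×10⁻¹⁹·1.20×10⁴/6.5×10⁻²⁶) ≈ 3.437×10⁵ m/s.
In the field: r = mv/(|q|B) = (6.5×10⁻²⁶)(3.437×10⁵)/((3.2×10⁻¹⁹)(1.47)) ≈ 0.0475 m.

r ≈ 0.0475 m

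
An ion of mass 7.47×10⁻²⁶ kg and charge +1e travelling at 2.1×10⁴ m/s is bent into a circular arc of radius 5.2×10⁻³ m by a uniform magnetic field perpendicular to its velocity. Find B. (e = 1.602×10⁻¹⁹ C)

From |q|vB = mv²/r, B = mv/(|q|r).
B = (7.47×10⁻²⁶)(2.1×10⁴)/((1.602×10⁻¹⁹)(5.2×10⁻³)) ≈ 1.9 T.

B ≈ 1.9 T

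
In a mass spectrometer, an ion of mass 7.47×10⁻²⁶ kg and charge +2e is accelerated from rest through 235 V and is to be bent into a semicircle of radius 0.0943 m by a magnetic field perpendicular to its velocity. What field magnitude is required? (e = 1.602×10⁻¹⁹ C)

v = √(2|q|V/m) = √(2·3.204×10⁻¹⁹·235/7.47×10⁻²⁶) ≈ 4.490×10⁴ m/s.
B = mv/(|q|r) = (7.47×10⁻²⁶)(4.490×10⁴)/((3.204×10⁻¹⁹)(0.0943)) ≈ 0.111 T.

B ≈ 0.111 T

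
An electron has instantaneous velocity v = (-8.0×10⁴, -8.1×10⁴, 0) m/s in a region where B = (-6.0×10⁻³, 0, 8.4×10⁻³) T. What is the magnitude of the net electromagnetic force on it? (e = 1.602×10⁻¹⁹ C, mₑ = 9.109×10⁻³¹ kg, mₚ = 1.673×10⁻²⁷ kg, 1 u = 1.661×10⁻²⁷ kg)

|F| ≈ 1.72×10⁻¹⁶ N

v×B = (-680, 672, -486) N/C.
F = q v×B = (−1.602×10⁻¹⁹ C)·(-680, 672, -486) = (1.09×10⁻¹⁶, -1.08×10⁻¹⁶, 7.79×10⁻¹⁷) N.
|F| = 1.72×10⁻¹⁶ N.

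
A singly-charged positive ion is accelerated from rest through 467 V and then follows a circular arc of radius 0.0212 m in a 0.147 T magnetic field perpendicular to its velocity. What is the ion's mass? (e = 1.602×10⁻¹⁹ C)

m ≈ 1.67×10⁻²⁷ kg

Combine |q|V = ½mv² and r = mv/(|q|B): eliminate v to get m = qB²r²/(2V).
m = (1.602×10⁻¹⁹)(0.147)²(0.0212)²/(2·467) ≈ 1.67×10⁻²⁷ kg.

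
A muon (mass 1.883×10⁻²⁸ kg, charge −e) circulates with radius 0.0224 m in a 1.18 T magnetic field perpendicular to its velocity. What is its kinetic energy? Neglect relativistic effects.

v = |q|Br/m, then KE = ½mv² = (qBr)²/(2m).
v = (1.602×10⁻¹⁹)(1.18)(0.0224)/1.883×10⁻²⁸ ≈ 2.249×10⁷ m/s.
KE = ½(1.883×10⁻²⁸)(2.249×10⁷)² ≈ 4.76×10⁻¹⁴ J = 2.97×10⁵ eV.

KE ≈ 2.97×10⁵ eV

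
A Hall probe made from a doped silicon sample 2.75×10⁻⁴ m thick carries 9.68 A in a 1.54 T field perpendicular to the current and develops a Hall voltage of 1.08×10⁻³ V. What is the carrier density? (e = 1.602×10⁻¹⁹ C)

n ≈ 3.13×10²⁶ m⁻³

From V_H = IB/(n e t), n = IB/(V_H e t).
n = (9.68)(1.54)/((1.08×10⁻³)(1.602×10⁻¹⁹)(2.75×10⁻⁴)) ≈ 3.13×10²⁶ m⁻³.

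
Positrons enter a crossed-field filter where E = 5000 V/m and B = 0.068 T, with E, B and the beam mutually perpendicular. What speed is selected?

v = 7.4×10⁴ m/s

Straight-line motion ⇒ electric and magnetic forces cancel, so E = vB.
v = E/B = 5000/0.068 = 7.4×10⁴ m/s.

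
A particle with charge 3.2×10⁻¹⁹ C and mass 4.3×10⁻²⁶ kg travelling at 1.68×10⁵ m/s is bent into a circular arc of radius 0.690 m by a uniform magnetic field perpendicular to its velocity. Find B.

From |q|vB = mv²/r, B = mv/(|q|r).
B = (4.3×10⁻²⁶)(1.68×10⁵)/((3.2×10⁻¹⁹)(0.690)) ≈ 0.0327 T.

B ≈ 0.0327 T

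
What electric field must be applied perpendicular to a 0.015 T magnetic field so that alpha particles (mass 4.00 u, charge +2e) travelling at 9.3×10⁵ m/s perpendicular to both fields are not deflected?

For straight-line motion qE = qvB, so E = vB.
E = 9.3×10⁵ × 0.015 = 1.4×10⁴ V/m.

E = 1.4×10⁴ V/m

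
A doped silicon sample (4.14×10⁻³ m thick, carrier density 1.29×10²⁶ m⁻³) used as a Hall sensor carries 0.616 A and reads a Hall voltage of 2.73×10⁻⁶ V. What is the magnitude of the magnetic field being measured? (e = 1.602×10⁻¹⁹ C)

B ≈ 0.379 T

From V_H = IB/(n e t), B = V_H n e t / I.
B = (2.73×10⁻⁶)(1.29×10²⁶)(1.602×10⁻¹⁹)(4.14×10⁻³)/0.616 ≈ 0.379 T.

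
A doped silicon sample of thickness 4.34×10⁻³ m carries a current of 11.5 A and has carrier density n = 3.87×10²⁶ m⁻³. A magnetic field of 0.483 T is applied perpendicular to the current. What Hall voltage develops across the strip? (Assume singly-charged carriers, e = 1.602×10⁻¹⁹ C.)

V_H ≈ 2.06×10⁻⁵ V

V_H = IB/(n e t).
V_H = (11.5)(0.483)/((3.87×10²⁶)(1.602×10⁻¹⁹)(4.34×10⁻³)) ≈ 2.06×10⁻⁵ V.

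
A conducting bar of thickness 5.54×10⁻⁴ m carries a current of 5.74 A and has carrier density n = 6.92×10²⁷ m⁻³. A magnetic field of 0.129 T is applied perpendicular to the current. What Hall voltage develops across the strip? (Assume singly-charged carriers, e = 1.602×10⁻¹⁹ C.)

V_H ≈ 1.21×10⁻⁶ V

V_H = IB/(n e t).
V_H = (5.74)(0.129)/((6.92×10²⁷)(1.602×10⁻¹⁹)(5.54×10⁻⁴)) ≈ 1.21×10⁻⁶ V.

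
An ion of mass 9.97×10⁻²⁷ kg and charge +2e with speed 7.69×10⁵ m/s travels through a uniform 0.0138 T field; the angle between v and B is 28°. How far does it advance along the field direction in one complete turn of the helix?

v∥ = v cosθ = 7.69×10⁵·cos28° ≈ 6.790×10⁵ m/s.
T = 2πm/(|q|B) = 2π(9.97×10⁻²⁷)/((3.204×10⁻¹⁹)(0.0138)) ≈ 1.417×10⁻⁵ s.
pitch = v∥ T = (6.790×10⁵)(1.417×10⁻⁵) ≈ 9.62 m.

p ≈ 9.62 m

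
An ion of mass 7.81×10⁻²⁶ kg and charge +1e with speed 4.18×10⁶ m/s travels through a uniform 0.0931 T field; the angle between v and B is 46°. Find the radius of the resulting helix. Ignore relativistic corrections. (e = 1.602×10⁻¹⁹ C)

v⊥ = v sinθ = 4.18×10⁶·sin46° ≈ 3.007×10⁶ m/s.
r = m v⊥/(|q|B) = (7.81×10⁻²⁶)(3.007×10⁶)/((1.602×10⁻¹⁹)(0.0931)) ≈ 15.7 m.

r ≈ 15.7 m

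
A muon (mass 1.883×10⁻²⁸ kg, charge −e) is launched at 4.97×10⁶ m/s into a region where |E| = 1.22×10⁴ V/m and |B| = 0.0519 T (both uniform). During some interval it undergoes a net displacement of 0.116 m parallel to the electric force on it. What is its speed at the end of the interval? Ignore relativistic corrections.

v_f ≈ 5.21×10⁶ m/s

B does no work; ΔKE = |q|E d.
½mv_f² = ½mv₀² + |q|Ed = ½(1.883×10⁻²⁸)(4.97×10⁶)² + (1.602×10⁻¹⁹)(1.22×10⁴)(0.116) ≈ 2.326×10⁻¹⁵ J + 2.267×10⁻¹⁶ J ≈ 2.552×10⁻¹⁵ J.
v_f = √(2·2.552×10⁻¹⁵/1.883×10⁻²⁸) ≈ 5.21×10⁶ m/s.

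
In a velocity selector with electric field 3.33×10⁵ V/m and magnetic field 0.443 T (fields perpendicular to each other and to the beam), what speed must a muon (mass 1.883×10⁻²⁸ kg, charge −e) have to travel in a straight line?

v = 7.52×10⁵ m/s

Zero net Lorentz force requires |qE| = |q v×B|, i.e. E = vB.
v = E/B = 3.33×10⁵/0.443 = 7.52×10⁵ m/s.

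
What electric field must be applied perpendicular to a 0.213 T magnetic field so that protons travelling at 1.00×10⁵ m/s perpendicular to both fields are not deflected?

E = 2.13×10⁴ V/m

For straight-line motion qE = qvB, so E = vB.
E = 1.00×10⁵ × 0.213 = 2.13×10⁴ V/m.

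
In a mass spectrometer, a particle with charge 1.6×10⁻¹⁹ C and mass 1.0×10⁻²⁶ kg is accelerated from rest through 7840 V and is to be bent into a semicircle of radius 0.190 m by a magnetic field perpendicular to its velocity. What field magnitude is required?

v = √(2|q|V/m) = √(2·1.6×10⁻¹⁹·7840/1.0×10⁻²⁶) ≈ 5.009×10⁵ m/s.
B = mv/(|q|r) = (1.0×10⁻²⁶)(5.009×10⁵)/((1.6×10⁻¹⁹)(0.190)) ≈ 0.165 T.

B ≈ 0.165 T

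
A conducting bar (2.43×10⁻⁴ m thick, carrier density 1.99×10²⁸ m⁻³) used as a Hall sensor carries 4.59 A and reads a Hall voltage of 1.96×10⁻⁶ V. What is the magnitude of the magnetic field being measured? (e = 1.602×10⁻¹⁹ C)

From V_H = IB/(n e t), B = V_H n e t / I.
B = (1.96×10⁻⁶)(1.99×10²⁸)(1.602×10⁻¹⁹)(2.43×10⁻⁴)/4.59 ≈ 0.331 T.

B ≈ 0.331 T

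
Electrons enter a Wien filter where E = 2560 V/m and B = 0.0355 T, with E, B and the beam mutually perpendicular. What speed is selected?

v = 7.21×10⁴ m/s

Zero net Lorentz force requires |qE| = |q v×B|, i.e. E = vB.
v = E/B = 2560/0.0355 = 7.21×10⁴ m/s.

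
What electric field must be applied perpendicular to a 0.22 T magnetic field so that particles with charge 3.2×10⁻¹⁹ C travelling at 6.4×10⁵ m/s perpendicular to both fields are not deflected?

For straight-line motion qE = qvB, so E = vB.
E = 6.4×10⁵ × 0.22 = 1.4×10⁵ V/m.

E = 1.4×10⁵ V/m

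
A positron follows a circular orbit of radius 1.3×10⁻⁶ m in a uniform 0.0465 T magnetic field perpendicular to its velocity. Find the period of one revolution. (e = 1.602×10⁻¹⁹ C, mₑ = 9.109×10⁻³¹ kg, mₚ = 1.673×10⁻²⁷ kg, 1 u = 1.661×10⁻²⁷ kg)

T ≈ 7.68×10⁻¹⁰ s

The cyclotron period depends only on m, q, B: T = 2πm/(|q|B).
T = 2π(9.109×10⁻³¹)/((1.602×10⁻¹⁹)(0.0465)) ≈ 7.68×10⁻¹⁰ s.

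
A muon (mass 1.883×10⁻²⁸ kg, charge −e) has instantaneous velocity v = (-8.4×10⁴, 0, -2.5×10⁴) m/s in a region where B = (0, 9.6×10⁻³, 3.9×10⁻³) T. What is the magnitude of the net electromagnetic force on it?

v×B = (240, 328, -806) N/C.
F = q v×B = (−1.602×10⁻¹⁹ C)·(240, 328, -806) = (-3.84×10⁻¹⁷, -5.25×10⁻¹⁷, 1.29×10⁻¹⁶) N.
|F| = 1.45×10⁻¹⁶ N.

|F| ≈ 1.45×10⁻¹⁶ N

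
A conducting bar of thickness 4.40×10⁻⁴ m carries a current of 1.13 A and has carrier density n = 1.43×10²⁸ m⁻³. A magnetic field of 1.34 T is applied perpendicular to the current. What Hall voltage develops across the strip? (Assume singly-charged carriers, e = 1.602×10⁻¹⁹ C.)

V_H = IB/(n e t).
V_H = (1.13)(1.34)/((1.43×10²⁸)(1.602×10⁻¹⁹)(4.40×10⁻⁴)) ≈ 1.50×10⁻⁶ V.

V_H ≈ 1.50×10⁻⁶ V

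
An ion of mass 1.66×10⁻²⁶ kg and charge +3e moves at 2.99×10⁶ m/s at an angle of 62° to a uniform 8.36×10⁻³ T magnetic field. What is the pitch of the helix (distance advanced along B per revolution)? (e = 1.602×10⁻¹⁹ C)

v∥ = v cosθ = 2.99×10⁶·cos62° ≈ 1.404×10⁶ m/s.
T = 2πm/(|q|B) = 2π(1.66×10⁻²⁶)/((4.806×10⁻¹⁹)(8.36×10⁻³)) ≈ 2.596×10⁻⁵ s.
pitch = v∥ T = (1.404×10⁶)(2.596×10⁻⁵) ≈ 36.4 m.

p ≈ 36.4 m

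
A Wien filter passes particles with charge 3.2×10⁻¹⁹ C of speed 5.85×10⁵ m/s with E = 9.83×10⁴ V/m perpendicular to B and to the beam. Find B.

Balance of forces in the selector: qE = qvB ⇒ B = E/v.
B = 9.83×10⁴/5.85×10⁵ = 0.168 T.

B = 0.168 T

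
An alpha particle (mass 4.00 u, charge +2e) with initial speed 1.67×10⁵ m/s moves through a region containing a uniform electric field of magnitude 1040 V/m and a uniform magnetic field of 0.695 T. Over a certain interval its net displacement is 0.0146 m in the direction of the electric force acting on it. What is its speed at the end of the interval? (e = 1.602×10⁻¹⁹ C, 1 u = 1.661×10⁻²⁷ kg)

B does no work; ΔKE = |q|E d.
½mv_f² = ½mv₀² + |q|Ed = ½(6.644×10⁻²⁷)(1.67×10⁵)² + (3.204×10⁻¹⁹)(1040)(0.0146) ≈ 9.265×10⁻¹⁷ J + 4.865×10⁻¹⁸ J ≈ 9.751×10⁻¹⁷ J.
v_f = √(2·9.751×10⁻¹⁷/6.644×10⁻²⁷) ≈ 1.71×10⁵ m/s.

v_f ≈ 1.71×10⁵ m/s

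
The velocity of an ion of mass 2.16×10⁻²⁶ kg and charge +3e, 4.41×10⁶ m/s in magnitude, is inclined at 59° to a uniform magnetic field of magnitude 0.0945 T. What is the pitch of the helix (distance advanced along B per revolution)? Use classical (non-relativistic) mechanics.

v∥ = v cosθ = 4.41×10⁶·cos59° ≈ 2.271×10⁶ m/s.
T = 2πm/(|q|B) = 2π(2.16×10⁻²⁶)/((4.806×10⁻¹⁹)(0.0945)) ≈ 2.988×10⁻⁶ s.
pitch = v∥ T = (2.271×10⁶)(2.988×10⁻⁶) ≈ 6.79 m.

p ≈ 6.79 m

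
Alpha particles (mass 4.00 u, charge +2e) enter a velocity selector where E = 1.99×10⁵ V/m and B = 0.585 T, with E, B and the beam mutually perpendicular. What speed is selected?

For undeflected motion the electric and magnetic forces balance: qE = qvB.
v = E/B = 1.99×10⁵/0.585 = 3.40×10⁵ m/s.
The result is independent of the particle's charge and mass.

v = 3.40×10⁵ m/s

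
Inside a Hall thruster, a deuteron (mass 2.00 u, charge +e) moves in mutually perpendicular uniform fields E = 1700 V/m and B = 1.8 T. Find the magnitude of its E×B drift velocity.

v_d ≈ 940 m/s

The steady drift has the magnetic force balancing the electric force, so v_d = E/B.
v_d = 1700/1.8 = 940 m/s.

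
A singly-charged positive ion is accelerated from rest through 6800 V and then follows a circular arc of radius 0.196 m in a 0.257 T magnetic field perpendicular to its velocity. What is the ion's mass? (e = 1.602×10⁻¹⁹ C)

Combine |q|V = ½mv² and r = mv/(|q|B): eliminate v to get m = qB²r²/(2V).
m = (1.602×10⁻¹⁹)(0.257)²(0.196)²/(2·6800) ≈ 2.99×10⁻²⁶ kg.

m ≈ 2.99×10⁻²⁶ kg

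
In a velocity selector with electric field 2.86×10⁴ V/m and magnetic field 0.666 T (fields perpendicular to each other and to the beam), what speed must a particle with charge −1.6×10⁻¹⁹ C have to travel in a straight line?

v = 4.29×10⁴ m/s

For undeflected motion the electric and magnetic forces balance: qE = qvB.
v = E/B = 2.86×10⁴/0.666 = 4.29×10⁴ m/s.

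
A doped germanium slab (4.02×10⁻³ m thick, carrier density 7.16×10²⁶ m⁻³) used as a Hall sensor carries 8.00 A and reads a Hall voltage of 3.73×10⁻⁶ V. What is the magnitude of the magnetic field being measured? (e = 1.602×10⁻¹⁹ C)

B ≈ 0.215 T

From V_H = IB/(n e t), B = V_H n e t / I.
B = (3.73×10⁻⁶)(7.16×10²⁶)(1.602×10⁻¹⁹)(4.02×10⁻³)/8.00 ≈ 0.215 T.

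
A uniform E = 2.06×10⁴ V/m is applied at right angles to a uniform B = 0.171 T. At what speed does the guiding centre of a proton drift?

The E×B drift speed is v_d = E/B.
v_d = 2.06×10⁴/0.171 = 1.20×10⁵ m/s.

v_d ≈ 1.20×10⁵ m/s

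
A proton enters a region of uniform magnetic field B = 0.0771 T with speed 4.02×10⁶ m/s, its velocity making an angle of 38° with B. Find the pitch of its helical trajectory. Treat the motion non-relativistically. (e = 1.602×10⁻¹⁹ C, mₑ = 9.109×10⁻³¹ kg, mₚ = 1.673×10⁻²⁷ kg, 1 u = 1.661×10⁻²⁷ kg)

v∥ = v cosθ = 4.02×10⁶·cos38° ≈ 3.168×10⁶ m/s.
T = 2πm/(|q|B) = 2π(1.673×10⁻²⁷)/((1.602×10⁻¹⁹)(0.0771)) ≈ 8.511×10⁻⁷ s.
pitch = v∥ T = (3.168×10⁶)(8.511×10⁻⁷) ≈ 2.70 m.

p ≈ 2.70 m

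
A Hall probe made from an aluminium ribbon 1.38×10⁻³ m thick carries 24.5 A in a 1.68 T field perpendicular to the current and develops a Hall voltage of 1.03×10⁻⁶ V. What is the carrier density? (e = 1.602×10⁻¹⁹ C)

n ≈ 1.81×10²⁹ m⁻³

From V_H = IB/(n e t), n = IB/(V_H e t).
n = (24.5)(1.68)/((1.03×10⁻⁶)(1.602×10⁻¹⁹)(1.38×10⁻³)) ≈ 1.81×10²⁹ m⁻³.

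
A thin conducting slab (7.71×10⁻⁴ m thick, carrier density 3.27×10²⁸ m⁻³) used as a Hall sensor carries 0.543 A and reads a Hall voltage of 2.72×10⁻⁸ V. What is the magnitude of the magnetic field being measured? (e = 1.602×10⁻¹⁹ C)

B ≈ 0.202 T

From V_H = IB/(n e t), B = V_H n e t / I.
B = (2.72×10⁻⁸)(3.27×10²⁸)(1.602×10⁻¹⁹)(7.71×10⁻⁴)/0.543 ≈ 0.202 T.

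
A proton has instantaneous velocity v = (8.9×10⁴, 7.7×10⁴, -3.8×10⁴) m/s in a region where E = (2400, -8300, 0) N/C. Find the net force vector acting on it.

F ≈ (3.84×10⁻¹⁶, -1.33×10⁻¹⁵, 0) N

Only an electric field acts, so F = qE = (1.602×10⁻¹⁹ C)·(2400, -8300, 0) = (3.84×10⁻¹⁶, -1.33×10⁻¹⁵, 0) N.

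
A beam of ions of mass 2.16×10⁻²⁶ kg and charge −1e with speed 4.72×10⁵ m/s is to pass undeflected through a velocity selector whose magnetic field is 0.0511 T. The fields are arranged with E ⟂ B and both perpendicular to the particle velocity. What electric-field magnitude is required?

E = 2.41×10⁴ V/m

For straight-line motion qE = qvB, so E = vB.
E = 4.72×10⁵ × 0.0511 = 2.41×10⁴ V/m.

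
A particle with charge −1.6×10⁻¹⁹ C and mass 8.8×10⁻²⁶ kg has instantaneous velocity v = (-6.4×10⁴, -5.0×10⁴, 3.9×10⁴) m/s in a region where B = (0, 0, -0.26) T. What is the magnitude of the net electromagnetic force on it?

|F| ≈ 3.38×10⁻¹⁵ N

v×B = (1.30×10⁴, -1.66×10⁴, 0) N/C.
F = q v×B = (−1.6×10⁻¹⁹ C)·(1.30×10⁴, -1.66×10⁴, 0) = (-2.08×10⁻¹⁵, 2.66×10⁻¹⁵, 0) N.
|F| = 3.38×10⁻¹⁵ N.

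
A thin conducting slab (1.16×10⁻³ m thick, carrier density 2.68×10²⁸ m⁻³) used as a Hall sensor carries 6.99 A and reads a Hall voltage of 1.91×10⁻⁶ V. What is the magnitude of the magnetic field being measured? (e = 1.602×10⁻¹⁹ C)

From V_H = IB/(n e t), B = V_H n e t / I.
B = (1.91×10⁻⁶)(2.68×10²⁸)(1.602×10⁻¹⁹)(1.16×10⁻³)/6.99 ≈ 1.36 T.

B ≈ 1.36 T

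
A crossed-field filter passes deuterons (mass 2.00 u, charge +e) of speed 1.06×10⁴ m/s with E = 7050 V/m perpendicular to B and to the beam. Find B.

Balance of forces in the selector: qE = qvB ⇒ B = E/v.
B = 7050/1.06×10⁴ = 0.665 T.

B = 0.665 T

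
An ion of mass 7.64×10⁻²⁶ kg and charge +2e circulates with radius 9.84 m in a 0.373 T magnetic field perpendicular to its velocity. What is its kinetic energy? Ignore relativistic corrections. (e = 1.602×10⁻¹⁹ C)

KE ≈ 5.65×10⁷ eV

v = |q|Br/m, then KE = ½mv² = (qBr)²/(2m).
v = (3.204×10⁻¹⁹)(0.373)(9.84)/7.64×10⁻²⁶ ≈ 1.539×10⁷ m/s.
KE = ½(7.64×10⁻²⁶)(1.539×10⁷)² ≈ 9.05×10⁻¹² J = 5.65×10⁷ eV.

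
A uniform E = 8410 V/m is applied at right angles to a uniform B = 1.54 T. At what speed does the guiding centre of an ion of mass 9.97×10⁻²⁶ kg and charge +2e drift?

v_d ≈ 5460 m/s

The steady drift has the magnetic force balancing the electric force, so v_d = E/B.
v_d = 8410/1.54 = 5460 m/s.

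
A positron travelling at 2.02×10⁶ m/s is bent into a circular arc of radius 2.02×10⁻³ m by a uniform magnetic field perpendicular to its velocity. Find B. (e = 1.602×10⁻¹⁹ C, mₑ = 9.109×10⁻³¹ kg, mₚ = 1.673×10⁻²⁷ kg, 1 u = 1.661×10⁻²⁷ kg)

From |q|vB = mv²/r, B = mv/(|q|r).
B = (9.109×10⁻³¹)(2.02×10⁶)/((1.602×10⁻¹⁹)(2.02×10⁻³)) ≈ 5.69×10⁻³ T.

B ≈ 5.69×10⁻³ T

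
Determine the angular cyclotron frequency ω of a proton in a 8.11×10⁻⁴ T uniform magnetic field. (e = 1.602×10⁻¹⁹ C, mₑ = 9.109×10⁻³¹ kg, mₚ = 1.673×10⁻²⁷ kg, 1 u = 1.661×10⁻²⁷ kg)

ω ≈ 7.77×10⁴ rad/s

ω = |q|B/m.
ω = (1.602×10⁻¹⁹)(8.11×10⁻⁴)/1.673×10⁻²⁷ ≈ 7.77×10⁴ rad/s.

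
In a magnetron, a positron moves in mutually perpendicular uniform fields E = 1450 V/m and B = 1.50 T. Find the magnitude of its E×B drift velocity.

v_d ≈ 967 m/s

The E×B drift speed is v_d = E/B.
v_d = 1450/1.50 = 967 m/s.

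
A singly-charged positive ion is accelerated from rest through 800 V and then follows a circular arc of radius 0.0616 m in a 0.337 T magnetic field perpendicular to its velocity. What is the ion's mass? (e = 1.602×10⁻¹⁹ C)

m ≈ 4.31×10⁻²⁶ kg

Combine |q|V = ½mv² and r = mv/(|q|B): eliminate v to get m = qB²r²/(2V).
m = (1.602×10⁻¹⁹)(0.337)²(0.0616)²/(2·800) ≈ 4.31×10⁻²⁶ kg.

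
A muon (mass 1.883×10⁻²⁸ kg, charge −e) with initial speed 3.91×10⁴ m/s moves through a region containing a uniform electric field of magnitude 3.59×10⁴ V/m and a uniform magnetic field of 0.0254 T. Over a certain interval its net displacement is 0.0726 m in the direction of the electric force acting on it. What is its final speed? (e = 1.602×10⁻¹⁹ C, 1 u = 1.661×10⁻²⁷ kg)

v_f ≈ 2.11×10⁶ m/s

B does no work; ΔKE = |q|E d.
½mv_f² = ½mv₀² + |q|Ed = ½(1.883×10⁻²⁸)(3.91×10⁴)² + (1.602×10⁻¹⁹)(3.59×10⁴)(0.0726) ≈ 1.439×10⁻¹⁹ J + 4.175×10⁻¹⁶ J ≈ 4.177×10⁻¹⁶ J.
v_f = √(2·4.177×10⁻¹⁶/1.883×10⁻²⁸) ≈ 2.11×10⁶ m/s.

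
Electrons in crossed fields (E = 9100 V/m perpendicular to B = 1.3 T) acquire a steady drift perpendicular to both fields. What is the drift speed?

v_d ≈ 7000 m/s

The steady drift has the magnetic force balancing the electric force, so v_d = E/B.
v_d = 9100/1.3 = 7000 m/s.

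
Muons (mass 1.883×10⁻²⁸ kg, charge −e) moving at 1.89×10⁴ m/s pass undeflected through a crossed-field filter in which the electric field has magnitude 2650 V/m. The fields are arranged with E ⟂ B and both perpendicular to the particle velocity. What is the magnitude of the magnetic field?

Balance of forces in the selector: qE = qvB ⇒ B = E/v.
B = 2650/1.89×10⁴ = 0.140 T.

B = 0.140 T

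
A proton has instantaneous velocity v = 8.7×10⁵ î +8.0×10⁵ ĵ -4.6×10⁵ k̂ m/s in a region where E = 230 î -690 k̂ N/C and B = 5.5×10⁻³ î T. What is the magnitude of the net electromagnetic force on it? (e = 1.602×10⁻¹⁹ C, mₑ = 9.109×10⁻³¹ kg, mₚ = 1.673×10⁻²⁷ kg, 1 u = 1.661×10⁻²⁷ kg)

|F| ≈ 9.11×10⁻¹⁶ N

v×B = (0, -2530, -4400) N/C.
E + v×B = (230, -2530, -5090) N/C.
F = q(E + v×B) = (1.602×10⁻¹⁹ C)·(230, -2530, -5090) = (3.68×10⁻¹⁷, -4.05×10⁻¹⁶, -8.15×10⁻¹⁶) N.
|F| = 9.11×10⁻¹⁶ N.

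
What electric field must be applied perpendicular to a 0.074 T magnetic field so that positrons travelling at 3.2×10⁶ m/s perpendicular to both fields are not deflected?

For straight-line motion qE = qvB, so E = vB.
E = 3.2×10⁶ × 0.074 = 2.4×10⁵ V/m.

E = 2.4×10⁵ V/m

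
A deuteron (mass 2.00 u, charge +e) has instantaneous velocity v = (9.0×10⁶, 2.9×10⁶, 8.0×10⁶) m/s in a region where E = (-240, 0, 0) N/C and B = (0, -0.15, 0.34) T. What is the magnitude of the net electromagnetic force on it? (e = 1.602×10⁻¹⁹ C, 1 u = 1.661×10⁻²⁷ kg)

v×B = (2.19×10⁶, -3.06×10⁶, -1.35×10⁶) N/C.
E + v×B = (2.19×10⁶, -3.06×10⁶, -1.35×10⁶) N/C.
F = q(E + v×B) = (1.602×10⁻¹⁹ C)·(2.19×10⁶, -3.06×10⁶, -1.35×10⁶) = (3.50×10⁻¹³, -4.90×10⁻¹³, -2.16×10⁻¹³) N.
|F| = 6.40×10⁻¹³ N.

|F| ≈ 6.40×10⁻¹³ N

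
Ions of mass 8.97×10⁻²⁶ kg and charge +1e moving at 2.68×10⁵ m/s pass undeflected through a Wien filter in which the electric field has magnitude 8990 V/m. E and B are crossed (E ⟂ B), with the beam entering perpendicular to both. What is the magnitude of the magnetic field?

Balance of forces in the selector: qE = qvB ⇒ B = E/v.
B = 8990/2.68×10⁵ = 0.0335 T.

B = 0.0335 T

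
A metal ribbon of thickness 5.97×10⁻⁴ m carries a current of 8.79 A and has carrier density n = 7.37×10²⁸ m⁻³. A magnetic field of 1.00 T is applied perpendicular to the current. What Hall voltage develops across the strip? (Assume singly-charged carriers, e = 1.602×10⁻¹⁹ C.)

V_H ≈ 1.25×10⁻⁶ V

V_H = IB/(n e t).
V_H = (8.79)(1.00)/((7.37×10²⁸)(1.602×10⁻¹⁹)(5.97×10⁻⁴)) ≈ 1.25×10⁻⁶ V.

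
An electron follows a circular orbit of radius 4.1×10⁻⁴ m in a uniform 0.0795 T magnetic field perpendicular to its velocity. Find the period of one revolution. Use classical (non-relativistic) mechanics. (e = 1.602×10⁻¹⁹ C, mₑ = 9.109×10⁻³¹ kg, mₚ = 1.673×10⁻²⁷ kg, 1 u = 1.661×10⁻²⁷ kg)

The cyclotron period depends only on m, q, B: T = 2πm/(|q|B).
T = 2π(9.109×10⁻³¹)/((1.602×10⁻¹⁹)(0.0795)) ≈ 4.49×10⁻¹⁰ s.

T ≈ 4.49×10⁻¹⁰ s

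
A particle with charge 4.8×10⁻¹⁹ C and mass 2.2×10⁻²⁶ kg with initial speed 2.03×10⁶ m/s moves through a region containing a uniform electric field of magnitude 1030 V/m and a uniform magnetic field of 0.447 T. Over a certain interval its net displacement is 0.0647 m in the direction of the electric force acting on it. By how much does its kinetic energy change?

ΔKE ≈ 3.20×10⁻¹⁷ J

The magnetic force is always ⟂ v and does no work; only the electric force changes KE.
ΔKE = F_E · d = |q|E d = (4.8×10⁻¹⁹)(1030)(0.0647) ≈ 3.20×10⁻¹⁷ J.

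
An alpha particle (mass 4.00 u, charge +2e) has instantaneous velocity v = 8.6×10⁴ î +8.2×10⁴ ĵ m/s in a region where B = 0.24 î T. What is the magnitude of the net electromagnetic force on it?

|F| ≈ 6.31×10⁻¹⁵ N

v×B = (0, 0, -1.97×10⁴) N/C.
F = q v×B = (3.204×10⁻¹⁹ C)·(0, 0, -1.97×10⁴) = (0, 0, -6.31×10⁻¹⁵) N.
|F| = 6.31×10⁻¹⁵ N.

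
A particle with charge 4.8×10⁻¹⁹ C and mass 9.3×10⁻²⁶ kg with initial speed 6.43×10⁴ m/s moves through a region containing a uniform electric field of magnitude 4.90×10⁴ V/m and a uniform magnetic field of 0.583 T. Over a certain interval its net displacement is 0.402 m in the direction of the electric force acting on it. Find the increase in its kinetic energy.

The magnetic force is always ⟂ v and does no work; only the electric force changes KE.
ΔKE = F_E · d = |q|E d = (4.8×10⁻¹⁹)(4.90×10⁴)(0.402) ≈ 9.46×10⁻¹⁵ J.

ΔKE ≈ 9.46×10⁻¹⁵ J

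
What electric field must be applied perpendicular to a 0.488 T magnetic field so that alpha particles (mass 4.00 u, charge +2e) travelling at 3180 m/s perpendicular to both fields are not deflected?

E = 1550 V/m

For straight-line motion qE = qvB, so E = vB.
E = 3180 × 0.488 = 1550 V/m.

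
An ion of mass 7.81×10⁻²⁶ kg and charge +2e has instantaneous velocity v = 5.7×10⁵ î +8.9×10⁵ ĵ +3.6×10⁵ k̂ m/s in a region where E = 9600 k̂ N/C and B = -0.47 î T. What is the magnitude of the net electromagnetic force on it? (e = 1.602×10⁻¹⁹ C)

v×B = (0, -1.69×10⁵, 4.18×10⁵) N/C.
E + v×B = (0, -1.69×10⁵, 4.28×10⁵) N/C.
F = q(E + v×B) = (3.204×10⁻¹⁹ C)·(0, -1.69×10⁵, 4.28×10⁵) = (0, -5.42×10⁻¹⁴, 1.37×10⁻¹³) N.
|F| = 1.47×10⁻¹³ N.

|F| ≈ 1.47×10⁻¹³ N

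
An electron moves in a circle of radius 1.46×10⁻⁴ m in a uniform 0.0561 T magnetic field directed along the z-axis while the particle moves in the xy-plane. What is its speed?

v ≈ 1.44×10⁶ m/s

From |q|vB = mv²/r, v = |q|Br/m.
v = (1.602×10⁻¹⁹)(0.0561)(1.46×10⁻⁴)/9.109×10⁻³¹ ≈ 1.44×10⁶ m/s.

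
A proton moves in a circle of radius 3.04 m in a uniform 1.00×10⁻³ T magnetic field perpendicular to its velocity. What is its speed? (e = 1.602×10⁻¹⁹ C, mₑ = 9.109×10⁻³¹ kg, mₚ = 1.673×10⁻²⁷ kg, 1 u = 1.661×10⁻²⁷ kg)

v ≈ 2.91×10⁵ m/s

From |q|vB = mv²/r, v = |q|Br/m.
v = (1.602×10⁻¹⁹)(1.00×10⁻³)(3.04)/1.673×10⁻²⁷ ≈ 2.91×10⁵ m/s.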